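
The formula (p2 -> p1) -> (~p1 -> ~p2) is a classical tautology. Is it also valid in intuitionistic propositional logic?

Yes

This is the forward direction of contraposition, which is intuitionistically derivable.
Assume p2 -> p1 and ~p1. If p2 held then p1 would follow, contradicting ~p1; so ~p2.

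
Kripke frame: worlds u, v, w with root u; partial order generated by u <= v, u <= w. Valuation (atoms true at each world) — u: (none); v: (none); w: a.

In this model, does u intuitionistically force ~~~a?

u ||-/- ~~~a since w is accessible from u and w ||- ~~a.
w ||- ~~a: no world accessible from w forces ~a.

No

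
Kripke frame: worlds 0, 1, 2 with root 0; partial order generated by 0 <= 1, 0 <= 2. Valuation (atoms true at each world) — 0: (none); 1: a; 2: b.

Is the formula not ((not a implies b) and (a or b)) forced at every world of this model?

Not every world: 0 does not force not ((not a implies b) and (a or b)).
0 does not force not ((not a implies b) and (a or b)) since 1 is accessible from 0 and 1 forces (not a implies b) and (a or b).
1 forces (not a implies b) and (a or b) since 1 forces both conjuncts.

No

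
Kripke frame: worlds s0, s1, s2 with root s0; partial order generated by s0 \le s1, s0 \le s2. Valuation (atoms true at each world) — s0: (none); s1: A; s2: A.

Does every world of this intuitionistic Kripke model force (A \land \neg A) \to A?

s0 \Vdash (A \land \neg A) \to A vacuously: no world accessible from s0 forces the antecedent A \land \neg A.
Since the root s0 forces (A \land \neg A) \to A and forcing is persistent (monotone upward), every world forces it.

Yes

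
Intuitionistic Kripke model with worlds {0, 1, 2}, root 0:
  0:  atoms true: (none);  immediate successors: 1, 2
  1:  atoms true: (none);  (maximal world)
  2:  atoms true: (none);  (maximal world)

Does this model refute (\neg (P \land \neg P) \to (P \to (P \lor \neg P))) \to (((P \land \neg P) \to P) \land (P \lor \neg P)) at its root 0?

No

0 \Vdash (\neg (P \land \neg P) \to (P \to (P \lor \neg P))) \to (((P \land \neg P) \to P) \land (P \lor \neg P)): every world accessible from 0 that forces \neg (P \land \neg P) \to (P \to (P \lor \neg P)) (namely 0, 1, 2) also forces ((P \land \neg P) \to P) \land (P \lor \neg P).
So the root 0 forces (\neg (P \land \neg P) \to (P \to (P \lor \neg P))) \to (((P \land \neg P) \to P) \land (P \lor \neg P)); the model is not a countermodel.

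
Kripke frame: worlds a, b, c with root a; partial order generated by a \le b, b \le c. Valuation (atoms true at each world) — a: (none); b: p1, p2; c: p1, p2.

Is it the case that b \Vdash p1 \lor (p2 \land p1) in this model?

b \Vdash p1 \lor (p2 \land p1) via the disjunct p1.

Yes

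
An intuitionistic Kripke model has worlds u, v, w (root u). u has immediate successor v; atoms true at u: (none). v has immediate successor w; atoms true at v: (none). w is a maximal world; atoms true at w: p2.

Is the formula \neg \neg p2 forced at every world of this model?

u \Vdash \neg \neg p2: no world accessible from u forces \neg p2.
Since the root u forces \neg \neg p2 and forcing is persistent (monotone upward), every world forces it.

Yes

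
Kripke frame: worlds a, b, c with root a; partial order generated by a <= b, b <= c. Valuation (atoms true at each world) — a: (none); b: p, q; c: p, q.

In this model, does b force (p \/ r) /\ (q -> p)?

Yes

b ||- (p \/ r) /\ (q -> p) since b forces both conjuncts.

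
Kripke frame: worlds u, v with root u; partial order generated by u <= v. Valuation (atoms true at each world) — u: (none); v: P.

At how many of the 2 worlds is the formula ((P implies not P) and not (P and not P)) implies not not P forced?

u: forces it.
v: forces it.
Worlds forcing the formula: {u, v}.

2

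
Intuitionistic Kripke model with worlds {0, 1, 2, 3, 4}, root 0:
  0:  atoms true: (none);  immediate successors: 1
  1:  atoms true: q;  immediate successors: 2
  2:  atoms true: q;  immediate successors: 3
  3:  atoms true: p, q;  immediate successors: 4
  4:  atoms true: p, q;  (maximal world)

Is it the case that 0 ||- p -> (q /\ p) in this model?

0 ||- p -> (q /\ p): every world accessible from 0 that forces p (namely 3, 4) also forces q /\ p.

Yes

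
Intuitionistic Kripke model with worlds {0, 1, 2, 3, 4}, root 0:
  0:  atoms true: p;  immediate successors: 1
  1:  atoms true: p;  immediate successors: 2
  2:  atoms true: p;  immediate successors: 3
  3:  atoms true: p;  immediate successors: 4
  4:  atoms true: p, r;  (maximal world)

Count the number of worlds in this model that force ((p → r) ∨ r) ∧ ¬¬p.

0: does not force it — 0 ⊮ ((p → r) ∨ r) ∧ ¬¬p since 0 fails (p → r) ∨ r.
1: does not force it — 1 ⊮ ((p → r) ∨ r) ∧ ¬¬p since 1 fails (p → r) ∨ r.
2: does not force it.
3: does not force it.
4: forces it.
Worlds forcing the formula: {4}.

1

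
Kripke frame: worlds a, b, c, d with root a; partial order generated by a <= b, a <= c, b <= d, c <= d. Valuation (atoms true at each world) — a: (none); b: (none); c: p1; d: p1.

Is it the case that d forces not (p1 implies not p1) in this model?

d forces not (p1 implies not p1): no world accessible from d forces p1 implies not p1.

Yes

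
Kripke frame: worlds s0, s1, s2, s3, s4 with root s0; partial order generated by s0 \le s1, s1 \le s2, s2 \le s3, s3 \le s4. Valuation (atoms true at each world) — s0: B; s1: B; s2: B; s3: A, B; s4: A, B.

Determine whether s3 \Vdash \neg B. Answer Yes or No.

s3 \nVdash \neg B since s3 is accessible from s3 and s3 \Vdash B.

No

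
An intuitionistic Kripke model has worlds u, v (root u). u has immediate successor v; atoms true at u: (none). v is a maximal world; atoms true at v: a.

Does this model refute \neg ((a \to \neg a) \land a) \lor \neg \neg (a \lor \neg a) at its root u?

u \Vdash \neg ((a \to \neg a) \land a) \lor \neg \neg (a \lor \neg a) via the disjunct \neg ((a \to \neg a) \land a).
So the root u forces \neg ((a \to \neg a) \land a) \lor \neg \neg (a \lor \neg a); the model is not a countermodel.

No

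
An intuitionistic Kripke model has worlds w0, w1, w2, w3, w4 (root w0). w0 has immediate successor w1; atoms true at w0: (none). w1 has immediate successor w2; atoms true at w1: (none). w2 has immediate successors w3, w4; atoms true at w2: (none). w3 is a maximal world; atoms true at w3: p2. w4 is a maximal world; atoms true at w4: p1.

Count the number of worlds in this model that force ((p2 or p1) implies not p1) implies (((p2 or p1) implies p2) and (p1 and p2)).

1

w0: does not force it — w0 does not force ((p2 or p1) implies not p1) implies (((p2 or p1) implies p2) and (p1 and p2)): at the accessible world w3, w3 forces (p2 or p1) implies not p1 but w3 does not force ((p2 or p1) implies p2) and (p1 and p2).
w1: does not force it — w1 does not force ((p2 or p1) implies not p1) implies (((p2 or p1) implies p2) and (p1 and p2)): at the accessible world w3, w3 forces (p2 or p1) implies not p1 but w3 does not force ((p2 or p1) implies p2) and (p1 and p2).
w2: does not force it — w2 does not force ((p2 or p1) implies not p1) implies (((p2 or p1) implies p2) and (p1 and p2)): at the accessible world w3, w3 forces (p2 or p1) implies not p1 but w3 does not force ((p2 or p1) implies p2) and (p1 and p2).
w3: does not force it.
w4: forces it.
Worlds forcing the formula: {w4}.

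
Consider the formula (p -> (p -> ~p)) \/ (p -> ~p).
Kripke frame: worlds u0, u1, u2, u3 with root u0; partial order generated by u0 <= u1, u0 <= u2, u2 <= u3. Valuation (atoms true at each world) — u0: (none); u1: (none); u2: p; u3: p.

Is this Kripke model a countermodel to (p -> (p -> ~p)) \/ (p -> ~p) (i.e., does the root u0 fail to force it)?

Yes

u0 ||-/- (p -> (p -> ~p)) \/ (p -> ~p): neither disjunct is forced at u0.
u0 ||-/- p -> (p -> ~p): at the accessible world u2, u2 ||- p but u2 ||-/- p -> ~p.
u2 ||-/- p -> ~p: already at u2 itself, u2 ||- p but u2 ||-/- ~p.
u2 ||-/- ~p since u2 is accessible from u2 and u2 ||- p.
So the root u0 does not force (p -> (p -> ~p)) \/ (p -> ~p); the model is a countermodel.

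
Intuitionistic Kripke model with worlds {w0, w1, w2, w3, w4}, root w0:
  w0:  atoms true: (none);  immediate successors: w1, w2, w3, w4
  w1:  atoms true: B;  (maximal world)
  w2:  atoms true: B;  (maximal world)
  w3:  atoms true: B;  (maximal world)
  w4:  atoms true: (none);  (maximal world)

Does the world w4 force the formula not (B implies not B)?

w4 does not force not (B implies not B) since w4 is accessible from w4 and w4 forces B implies not B.
w4 forces B implies not B vacuously: no world accessible from w4 forces the antecedent B.

No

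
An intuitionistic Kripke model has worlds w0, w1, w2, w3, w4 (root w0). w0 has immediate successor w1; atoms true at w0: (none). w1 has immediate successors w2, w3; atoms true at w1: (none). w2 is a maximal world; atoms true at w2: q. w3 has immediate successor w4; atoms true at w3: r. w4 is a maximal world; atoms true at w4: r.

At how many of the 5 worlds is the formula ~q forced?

2

w0: does not force it — w0 ||-/- ~q since w2 is accessible from w0 and w2 ||- q.
w1: does not force it — w1 ||-/- ~q since w2 is accessible from w1 and w2 ||- q.
w2: does not force it.
w3: forces it.
w4: forces it.
Worlds forcing the formula: {w3, w4}.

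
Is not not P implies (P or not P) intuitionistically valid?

No

This is a variant of double-negation elimination (deriving excluded middle from double negation), which is not intuitionistically valid.
A Kripke countermodel: worlds s0, s1; order generated by s0 <= s1; atoms true at each world — s0:{}; s1:{P}.
s0 does not force not not P implies (P or not P): already at s0 itself, s0 forces not not P but s0 does not force P or not P.
s0 does not force P or not P: neither disjunct is forced at s0.
s0 lacks atom P, so s0 does not force P.
So the root s0 does not force the formula.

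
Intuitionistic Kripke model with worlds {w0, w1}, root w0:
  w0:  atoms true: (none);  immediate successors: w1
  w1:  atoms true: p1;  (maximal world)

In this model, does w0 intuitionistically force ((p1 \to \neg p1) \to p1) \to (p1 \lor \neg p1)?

w0 \nVdash ((p1 \to \neg p1) \to p1) \to (p1 \lor \neg p1): already at w0 itself, w0 \Vdash (p1 \to \neg p1) \to p1 but w0 \nVdash p1 \lor \neg p1.
w0 \nVdash p1 \lor \neg p1: neither disjunct is forced at w0.
w0 lacks atom p1, so w0 \nVdash p1.

No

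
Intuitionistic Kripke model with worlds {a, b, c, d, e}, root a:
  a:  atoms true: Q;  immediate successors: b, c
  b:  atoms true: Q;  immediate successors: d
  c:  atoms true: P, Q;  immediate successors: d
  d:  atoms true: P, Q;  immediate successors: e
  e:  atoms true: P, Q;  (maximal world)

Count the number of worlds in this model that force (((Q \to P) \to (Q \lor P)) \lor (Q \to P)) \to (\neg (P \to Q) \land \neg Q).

a: does not force it — a \nVdash (((Q \to P) \to (Q \lor P)) \lor (Q \to P)) \to (\neg (P \to Q) \land \neg Q): already at a itself, a \Vdash ((Q \to P) \to (Q \lor P)) \lor (Q \to P) but a \nVdash \neg (P \to Q) \land \neg Q.
b: does not force it.
c: does not force it.
d: does not force it.
e: does not force it.
Worlds forcing the formula: { }.

0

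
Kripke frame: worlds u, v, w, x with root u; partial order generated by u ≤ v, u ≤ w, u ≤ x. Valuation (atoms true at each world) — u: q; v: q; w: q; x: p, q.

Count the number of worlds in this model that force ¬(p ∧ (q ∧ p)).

2

u: does not force it — u ⊮ ¬(p ∧ (q ∧ p)) since x is accessible from u and x ⊩ p ∧ (q ∧ p).
v: forces it.
w: forces it.
x: does not force it — x ⊮ ¬(p ∧ (q ∧ p)) since x is accessible from x and x ⊩ p ∧ (q ∧ p).
Worlds forcing the formula: {v, w}.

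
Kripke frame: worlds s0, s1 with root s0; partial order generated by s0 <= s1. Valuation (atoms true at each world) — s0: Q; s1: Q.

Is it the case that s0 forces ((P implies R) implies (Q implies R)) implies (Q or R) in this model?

Yes

s0 forces ((P implies R) implies (Q implies R)) implies (Q or R) vacuously: no world accessible from s0 forces the antecedent (P implies R) implies (Q implies R).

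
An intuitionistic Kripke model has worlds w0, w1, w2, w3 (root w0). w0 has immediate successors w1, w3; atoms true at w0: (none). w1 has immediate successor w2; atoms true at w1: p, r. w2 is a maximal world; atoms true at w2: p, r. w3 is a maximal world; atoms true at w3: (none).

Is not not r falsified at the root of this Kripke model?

Yes

w0 does not force not not r since w3 is accessible from w0 and w3 forces not r.
w3 forces not r: no world accessible from w3 forces r.
So the root w0 does not force not not r; the model is a countermodel.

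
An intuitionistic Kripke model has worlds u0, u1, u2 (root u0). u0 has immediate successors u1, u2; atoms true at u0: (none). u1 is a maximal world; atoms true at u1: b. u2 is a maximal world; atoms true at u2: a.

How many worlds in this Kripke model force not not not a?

1

u0: does not force it — u0 does not force not not not a since u2 is accessible from u0 and u2 forces not not a.
u1: forces it.
u2: does not force it.
Worlds forcing the formula: {u1}.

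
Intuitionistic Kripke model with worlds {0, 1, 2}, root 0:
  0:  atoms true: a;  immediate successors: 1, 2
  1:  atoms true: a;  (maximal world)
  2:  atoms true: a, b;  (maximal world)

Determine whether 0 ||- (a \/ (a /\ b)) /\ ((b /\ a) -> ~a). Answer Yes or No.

0 ||-/- (a \/ (a /\ b)) /\ ((b /\ a) -> ~a) since 0 fails (b /\ a) -> ~a.

No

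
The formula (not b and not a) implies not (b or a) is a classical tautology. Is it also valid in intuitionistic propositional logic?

This is a constructively valid De Morgan direction (conjunction of negations to negated disjunction), which is intuitionistically derivable.
If both not b and not a hold at a world, no accessible world forces b or forces a, so none forces b or a.

Yes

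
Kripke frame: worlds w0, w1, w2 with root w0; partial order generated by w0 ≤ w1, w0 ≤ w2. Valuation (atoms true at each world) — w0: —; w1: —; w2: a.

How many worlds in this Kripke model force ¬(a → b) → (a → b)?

w0: does not force it — w0 ⊮ ¬(a → b) → (a → b): at the accessible world w2, w2 ⊩ ¬(a → b) but w2 ⊮ a → b.
w1: forces it.
w2: does not force it.
Worlds forcing the formula: {w1}.

1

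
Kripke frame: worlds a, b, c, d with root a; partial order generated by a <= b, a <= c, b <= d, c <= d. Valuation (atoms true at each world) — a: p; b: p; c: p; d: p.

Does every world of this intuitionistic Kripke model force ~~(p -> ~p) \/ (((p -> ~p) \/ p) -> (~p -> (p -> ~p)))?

Yes

a ||- ~~(p -> ~p) \/ (((p -> ~p) \/ p) -> (~p -> (p -> ~p))) via the disjunct ((p -> ~p) \/ p) -> (~p -> (p -> ~p)).
Since the root a forces ~~(p -> ~p) \/ (((p -> ~p) \/ p) -> (~p -> (p -> ~p))) and forcing is persistent (monotone upward), every world forces it.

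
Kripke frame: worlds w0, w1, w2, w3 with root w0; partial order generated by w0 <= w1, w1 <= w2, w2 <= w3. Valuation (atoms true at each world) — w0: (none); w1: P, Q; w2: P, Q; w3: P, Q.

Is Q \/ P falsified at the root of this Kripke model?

Yes

w0 ||-/- Q \/ P: neither disjunct is forced at w0.
w0 lacks atom Q, so w0 ||-/- Q.
So the root w0 does not force Q \/ P; the model is a countermodel.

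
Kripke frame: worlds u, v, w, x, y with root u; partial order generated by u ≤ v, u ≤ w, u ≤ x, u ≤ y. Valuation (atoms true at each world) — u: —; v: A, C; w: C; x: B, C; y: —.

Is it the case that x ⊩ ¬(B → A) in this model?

x ⊩ ¬(B → A): no world accessible from x forces B → A.

Yes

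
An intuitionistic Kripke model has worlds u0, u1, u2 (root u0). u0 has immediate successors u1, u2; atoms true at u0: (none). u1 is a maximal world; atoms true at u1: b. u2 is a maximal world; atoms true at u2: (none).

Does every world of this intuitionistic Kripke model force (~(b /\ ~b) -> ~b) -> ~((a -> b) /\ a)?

Yes

u0 ||- (~(b /\ ~b) -> ~b) -> ~((a -> b) /\ a): every world accessible from u0 that forces ~(b /\ ~b) -> ~b (namely u2) also forces ~((a -> b) /\ a).
Since the root u0 forces (~(b /\ ~b) -> ~b) -> ~((a -> b) /\ a) and forcing is persistent (monotone upward), every world forces it.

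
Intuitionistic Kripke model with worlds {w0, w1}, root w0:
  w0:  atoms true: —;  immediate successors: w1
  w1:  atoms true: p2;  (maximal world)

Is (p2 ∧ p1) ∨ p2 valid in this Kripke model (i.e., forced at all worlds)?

No

Not every world: w0 ⊮ (p2 ∧ p1) ∨ p2.
w0 ⊮ (p2 ∧ p1) ∨ p2: neither disjunct is forced at w0.
w0 ⊮ p2 ∧ p1 since w0 fails p2.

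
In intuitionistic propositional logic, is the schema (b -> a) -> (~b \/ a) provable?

This is the material-implication-as-disjunction principle, which is not intuitionistically valid.
A Kripke countermodel: worlds w0, w1; order generated by w0 <= w1; atoms true at each world — w0:{}; w1:{a,b}.
w0 ||-/- (b -> a) -> (~b \/ a): already at w0 itself, w0 ||- b -> a but w0 ||-/- ~b \/ a.
w0 ||-/- ~b \/ a: neither disjunct is forced at w0.
w0 ||-/- ~b since w1 is accessible from w0 and w1 ||- b.
So the root w0 does not force the formula.

No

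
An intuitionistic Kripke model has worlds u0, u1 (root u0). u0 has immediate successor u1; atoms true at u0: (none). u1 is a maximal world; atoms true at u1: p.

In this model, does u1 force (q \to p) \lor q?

Yes

u1 \Vdash (q \to p) \lor q via the disjunct q \to p.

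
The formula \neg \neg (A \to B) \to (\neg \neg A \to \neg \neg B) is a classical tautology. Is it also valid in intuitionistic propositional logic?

Yes

This is the distribution of double negation over implication, which is intuitionistically derivable.
Assume \neg \neg (A \to B) and \neg \neg A; suppose \neg B. Then A \to B would give \neg A (by contraposition), contradicting \neg \neg A; so \neg (A \to B), contradicting \neg \neg (A \to B). Hence \neg \neg B.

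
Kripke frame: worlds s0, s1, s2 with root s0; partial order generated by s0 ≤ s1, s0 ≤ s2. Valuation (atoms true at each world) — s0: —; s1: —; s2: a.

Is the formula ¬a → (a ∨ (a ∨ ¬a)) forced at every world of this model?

Yes

s0 ⊩ ¬a → (a ∨ (a ∨ ¬a)): every world accessible from s0 that forces ¬a (namely s1) also forces a ∨ (a ∨ ¬a).
Since the root s0 forces ¬a → (a ∨ (a ∨ ¬a)) and forcing is persistent (monotone upward), every world forces it.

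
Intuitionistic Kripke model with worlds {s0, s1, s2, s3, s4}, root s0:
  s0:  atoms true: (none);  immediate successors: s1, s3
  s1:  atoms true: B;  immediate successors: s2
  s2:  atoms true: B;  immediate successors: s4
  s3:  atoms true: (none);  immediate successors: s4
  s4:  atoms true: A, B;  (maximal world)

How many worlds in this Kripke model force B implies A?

2

s0: does not force it — s0 does not force B implies A: at the accessible world s1, s1 forces B but s1 does not force A.
s1: does not force it — s1 does not force B implies A: already at s1 itself, s1 forces B but s1 does not force A.
s2: does not force it — s2 does not force B implies A: already at s2 itself, s2 forces B but s2 does not force A.
s3: forces it.
s4: forces it.
Worlds forcing the formula: {s3, s4}.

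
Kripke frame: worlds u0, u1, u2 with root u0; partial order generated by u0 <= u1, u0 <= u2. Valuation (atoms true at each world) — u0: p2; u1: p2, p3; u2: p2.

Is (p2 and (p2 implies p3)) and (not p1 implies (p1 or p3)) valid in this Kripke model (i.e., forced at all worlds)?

Not every world: u0 does not force (p2 and (p2 implies p3)) and (not p1 implies (p1 or p3)).
u0 does not force (p2 and (p2 implies p3)) and (not p1 implies (p1 or p3)) since u0 fails p2 and (p2 implies p3).

No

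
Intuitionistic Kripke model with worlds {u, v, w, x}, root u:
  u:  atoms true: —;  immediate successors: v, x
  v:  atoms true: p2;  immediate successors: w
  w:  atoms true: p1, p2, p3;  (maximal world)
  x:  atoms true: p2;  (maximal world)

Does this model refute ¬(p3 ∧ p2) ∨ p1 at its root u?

u ⊮ ¬(p3 ∧ p2) ∨ p1: neither disjunct is forced at u.
u ⊮ ¬(p3 ∧ p2) since w is accessible from u and w ⊩ p3 ∧ p2.
w ⊩ p3 ∧ p2 since w forces both conjuncts.
So the root u does not force ¬(p3 ∧ p2) ∨ p1; the model is a countermodel.

Yes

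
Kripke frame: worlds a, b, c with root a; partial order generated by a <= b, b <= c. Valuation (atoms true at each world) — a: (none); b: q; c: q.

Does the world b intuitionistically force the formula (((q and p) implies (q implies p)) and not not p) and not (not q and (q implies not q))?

No

b does not force (((q and p) implies (q implies p)) and not not p) and not (not q and (q implies not q)) since b fails ((q and p) implies (q implies p)) and not not p.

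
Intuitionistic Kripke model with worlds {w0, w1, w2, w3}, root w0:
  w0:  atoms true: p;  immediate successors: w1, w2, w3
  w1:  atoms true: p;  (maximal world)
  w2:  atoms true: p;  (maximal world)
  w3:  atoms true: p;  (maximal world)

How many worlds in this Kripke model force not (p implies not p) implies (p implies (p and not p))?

w0: does not force it — w0 does not force not (p implies not p) implies (p implies (p and not p)): already at w0 itself, w0 forces not (p implies not p) but w0 does not force p implies (p and not p).
w1: does not force it.
w2: does not force it.
w3: does not force it.
Worlds forcing the formula: { }.

0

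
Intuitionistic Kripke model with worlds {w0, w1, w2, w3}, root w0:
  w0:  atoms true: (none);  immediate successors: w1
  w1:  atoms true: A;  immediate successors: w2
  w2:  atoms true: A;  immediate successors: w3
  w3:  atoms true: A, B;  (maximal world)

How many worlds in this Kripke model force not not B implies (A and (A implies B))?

1

w0: does not force it — w0 does not force not not B implies (A and (A implies B)): already at w0 itself, w0 forces not not B but w0 does not force A and (A implies B).
w1: does not force it — w1 does not force not not B implies (A and (A implies B)): already at w1 itself, w1 forces not not B but w1 does not force A and (A implies B).
w2: does not force it.
w3: forces it.
Worlds forcing the formula: {w3}.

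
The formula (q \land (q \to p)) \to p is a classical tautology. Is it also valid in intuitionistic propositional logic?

This is modus ponens in implicational form, which is intuitionistically derivable.
If a world forces q and q \to p, then applying the implication at that world (which is accessible from itself) gives p.

Yes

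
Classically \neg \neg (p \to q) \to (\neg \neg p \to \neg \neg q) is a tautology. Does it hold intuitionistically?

Yes

This is the distribution of double negation over implication, which is intuitionistically derivable.
Assume \neg \neg (p \to q) and \neg \neg p; suppose \neg q. Then p \to q would give \neg p (by contraposition), contradicting \neg \neg p; so \neg (p \to q), contradicting \neg \neg (p \to q). Hence \neg \neg q.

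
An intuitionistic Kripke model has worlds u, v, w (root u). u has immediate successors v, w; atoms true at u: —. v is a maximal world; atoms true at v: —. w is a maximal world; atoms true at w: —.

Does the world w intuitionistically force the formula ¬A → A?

w ⊮ ¬A → A: already at w itself, w ⊩ ¬A but w ⊮ A.
w lacks atom A, so w ⊮ A.

No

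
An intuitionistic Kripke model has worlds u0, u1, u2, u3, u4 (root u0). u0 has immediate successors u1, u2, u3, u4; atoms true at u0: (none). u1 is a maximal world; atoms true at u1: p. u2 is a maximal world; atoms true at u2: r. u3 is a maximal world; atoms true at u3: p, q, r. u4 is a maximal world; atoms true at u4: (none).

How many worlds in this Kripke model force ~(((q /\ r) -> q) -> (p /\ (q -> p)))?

u0: does not force it — u0 ||-/- ~(((q /\ r) -> q) -> (p /\ (q -> p))) since u1 is accessible from u0 and u1 ||- ((q /\ r) -> q) -> (p /\ (q -> p)).
u1: does not force it — u1 ||-/- ~(((q /\ r) -> q) -> (p /\ (q -> p))) since u1 is accessible from u1 and u1 ||- ((q /\ r) -> q) -> (p /\ (q -> p)).
u2: forces it.
u3: does not force it — u3 ||-/- ~(((q /\ r) -> q) -> (p /\ (q -> p))) since u3 is accessible from u3 and u3 ||- ((q /\ r) -> q) -> (p /\ (q -> p)).
u4: forces it.
Worlds forcing the formula: {u2, u4}.

2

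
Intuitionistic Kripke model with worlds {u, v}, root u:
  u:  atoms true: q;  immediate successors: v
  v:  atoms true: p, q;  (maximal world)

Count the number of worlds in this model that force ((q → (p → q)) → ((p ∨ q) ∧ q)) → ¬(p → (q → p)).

u: does not force it — u ⊮ ((q → (p → q)) → ((p ∨ q) ∧ q)) → ¬(p → (q → p)): already at u itself, u ⊩ (q → (p → q)) → ((p ∨ q) ∧ q) but u ⊮ ¬(p → (q → p)).
v: does not force it — v ⊮ ((q → (p → q)) → ((p ∨ q) ∧ q)) → ¬(p → (q → p)): already at v itself, v ⊩ (q → (p → q)) → ((p ∨ q) ∧ q) but v ⊮ ¬(p → (q → p)).
Worlds forcing the formula: { }.

0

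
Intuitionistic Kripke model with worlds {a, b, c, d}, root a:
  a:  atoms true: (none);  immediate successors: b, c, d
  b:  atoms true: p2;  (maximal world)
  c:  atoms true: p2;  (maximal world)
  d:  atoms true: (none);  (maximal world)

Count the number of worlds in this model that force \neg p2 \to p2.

2

a: does not force it — a \nVdash \neg p2 \to p2: at the accessible world d, d \Vdash \neg p2 but d \nVdash p2.
b: forces it.
c: forces it.
d: does not force it.
Worlds forcing the formula: {b, c}.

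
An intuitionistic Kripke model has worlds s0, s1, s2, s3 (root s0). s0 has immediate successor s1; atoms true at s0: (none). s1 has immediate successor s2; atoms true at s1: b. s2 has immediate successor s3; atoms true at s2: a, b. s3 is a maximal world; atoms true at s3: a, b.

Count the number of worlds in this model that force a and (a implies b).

s0: does not force it — s0 does not force a and (a implies b) since s0 fails a.
s1: does not force it — s1 does not force a and (a implies b) since s1 fails a.
s2: forces it.
s3: forces it.
Worlds forcing the formula: {s2, s3}.

2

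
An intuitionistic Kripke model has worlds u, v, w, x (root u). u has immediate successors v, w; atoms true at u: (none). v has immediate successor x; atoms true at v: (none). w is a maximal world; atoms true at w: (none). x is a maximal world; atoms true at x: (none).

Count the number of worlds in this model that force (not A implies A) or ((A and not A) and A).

0

u: does not force it — u does not force (not A implies A) or ((A and not A) and A): neither disjunct is forced at u.
v: does not force it — v does not force (not A implies A) or ((A and not A) and A): neither disjunct is forced at v.
w: does not force it — w does not force (not A implies A) or ((A and not A) and A): neither disjunct is forced at w.
x: does not force it.
Worlds forcing the formula: { }.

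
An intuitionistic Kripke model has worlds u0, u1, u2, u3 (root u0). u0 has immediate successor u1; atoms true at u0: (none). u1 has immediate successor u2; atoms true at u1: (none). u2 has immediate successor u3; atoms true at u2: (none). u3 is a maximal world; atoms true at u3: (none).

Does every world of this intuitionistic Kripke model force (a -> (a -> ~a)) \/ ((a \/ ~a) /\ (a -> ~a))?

Yes

u0 ||- (a -> (a -> ~a)) \/ ((a \/ ~a) /\ (a -> ~a)) via the disjunct a -> (a -> ~a).
Since the root u0 forces (a -> (a -> ~a)) \/ ((a \/ ~a) /\ (a -> ~a)) and forcing is persistent (monotone upward), every world forces it.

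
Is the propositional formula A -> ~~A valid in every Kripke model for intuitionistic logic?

This is double-negation introduction, which is intuitionistically derivable.
If a world forces A then every accessible world forces A (persistence), so none forces ~A; hence ~~A.

Yes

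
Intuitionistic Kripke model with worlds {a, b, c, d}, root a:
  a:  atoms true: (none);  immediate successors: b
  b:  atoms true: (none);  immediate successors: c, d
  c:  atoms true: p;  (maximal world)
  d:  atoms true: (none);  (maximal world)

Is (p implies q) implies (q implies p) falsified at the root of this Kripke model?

No

a forces (p implies q) implies (q implies p): every world accessible from a that forces p implies q (namely d) also forces q implies p.
So the root a forces (p implies q) implies (q implies p); the model is not a countermodel.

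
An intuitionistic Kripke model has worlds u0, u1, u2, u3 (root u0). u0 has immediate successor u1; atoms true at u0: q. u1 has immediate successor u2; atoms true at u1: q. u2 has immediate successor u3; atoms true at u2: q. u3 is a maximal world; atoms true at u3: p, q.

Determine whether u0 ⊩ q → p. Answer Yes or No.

No

u0 ⊮ q → p: already at u0 itself, u0 ⊩ q but u0 ⊮ p.
u0 lacks atom p, so u0 ⊮ p.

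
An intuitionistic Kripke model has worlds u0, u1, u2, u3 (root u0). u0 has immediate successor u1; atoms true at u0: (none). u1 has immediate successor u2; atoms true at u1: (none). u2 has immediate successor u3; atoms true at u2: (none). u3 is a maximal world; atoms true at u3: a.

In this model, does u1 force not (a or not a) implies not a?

u1 forces not (a or not a) implies not a vacuously: no world accessible from u1 forces the antecedent not (a or not a).

Yes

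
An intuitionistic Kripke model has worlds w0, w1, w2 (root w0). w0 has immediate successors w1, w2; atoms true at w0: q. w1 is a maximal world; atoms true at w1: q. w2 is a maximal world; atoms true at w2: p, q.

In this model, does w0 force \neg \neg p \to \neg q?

No

w0 \nVdash \neg \neg p \to \neg q: at the accessible world w2, w2 \Vdash \neg \neg p but w2 \nVdash \neg q.
w2 \nVdash \neg q since w2 is accessible from w2 and w2 \Vdash q.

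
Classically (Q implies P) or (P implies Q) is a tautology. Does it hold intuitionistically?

This is the Gödel–Dummett linearity axiom, which is not intuitionistically valid.
A Kripke countermodel: worlds u0, u1, u2; order generated by u0 <= u1, u0 <= u2; atoms true at each world — u0:{}; u1:{Q}; u2:{P}.
u0 does not force (Q implies P) or (P implies Q): neither disjunct is forced at u0.
u0 does not force Q implies P: at the accessible world u1, u1 forces Q but u1 does not force P.
u1 lacks atom P, so u1 does not force P.
So the root u0 does not force the formula.

No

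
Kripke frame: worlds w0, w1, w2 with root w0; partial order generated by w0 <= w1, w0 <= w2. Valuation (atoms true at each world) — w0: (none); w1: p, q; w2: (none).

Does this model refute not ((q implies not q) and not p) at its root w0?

w0 does not force not ((q implies not q) and not p) since w2 is accessible from w0 and w2 forces (q implies not q) and not p.
w2 forces (q implies not q) and not p since w2 forces both conjuncts.
So the root w0 does not force not ((q implies not q) and not p); the model is a countermodel.

Yes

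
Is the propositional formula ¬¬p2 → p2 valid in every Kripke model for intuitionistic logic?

This is double-negation elimination, which is not intuitionistically valid.
A Kripke countermodel: worlds a, b; order generated by a ≤ b; atoms true at each world — a:{}; b:{p2}.
a ⊮ ¬¬p2 → p2: already at a itself, a ⊩ ¬¬p2 but a ⊮ p2.
a lacks atom p2, so a ⊮ p2.
So the root a does not force the formula.

No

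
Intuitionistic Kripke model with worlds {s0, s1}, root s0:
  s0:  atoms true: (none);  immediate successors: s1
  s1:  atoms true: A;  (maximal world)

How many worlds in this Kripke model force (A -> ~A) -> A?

s0: forces it.
s1: forces it.
Worlds forcing the formula: {s0, s1}.

2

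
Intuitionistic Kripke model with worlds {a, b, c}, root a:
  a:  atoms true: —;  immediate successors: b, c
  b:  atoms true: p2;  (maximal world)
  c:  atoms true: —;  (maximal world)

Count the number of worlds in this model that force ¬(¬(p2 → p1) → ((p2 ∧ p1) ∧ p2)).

a: does not force it — a ⊮ ¬(¬(p2 → p1) → ((p2 ∧ p1) ∧ p2)) since c is accessible from a and c ⊩ ¬(p2 → p1) → ((p2 ∧ p1) ∧ p2).
b: forces it.
c: does not force it.
Worlds forcing the formula: {b}.

1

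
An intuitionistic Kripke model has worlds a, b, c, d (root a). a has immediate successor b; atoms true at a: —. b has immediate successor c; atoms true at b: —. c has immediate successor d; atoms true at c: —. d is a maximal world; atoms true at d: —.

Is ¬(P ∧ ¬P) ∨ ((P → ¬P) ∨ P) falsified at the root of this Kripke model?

No

a ⊩ ¬(P ∧ ¬P) ∨ ((P → ¬P) ∨ P) via the disjunct ¬(P ∧ ¬P).
So the root a forces ¬(P ∧ ¬P) ∨ ((P → ¬P) ∨ P); the model is not a countermodel.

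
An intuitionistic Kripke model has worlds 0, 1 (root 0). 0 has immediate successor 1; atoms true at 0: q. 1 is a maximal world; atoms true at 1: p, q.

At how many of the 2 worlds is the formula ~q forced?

0: does not force it — 0 ||-/- ~q since 0 is accessible from 0 and 0 ||- q.
1: does not force it.
Worlds forcing the formula: { }.

0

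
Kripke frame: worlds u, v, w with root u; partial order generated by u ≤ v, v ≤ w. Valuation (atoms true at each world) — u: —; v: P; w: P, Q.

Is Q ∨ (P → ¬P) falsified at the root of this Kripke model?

u ⊮ Q ∨ (P → ¬P): neither disjunct is forced at u.
u lacks atom Q, so u ⊮ Q.
So the root u does not force Q ∨ (P → ¬P); the model is a countermodel.

Yes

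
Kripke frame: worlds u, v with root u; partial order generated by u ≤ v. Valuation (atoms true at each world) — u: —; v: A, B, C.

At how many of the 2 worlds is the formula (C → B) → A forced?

1

u: does not force it — u ⊮ (C → B) → A: already at u itself, u ⊩ C → B but u ⊮ A.
v: forces it.
Worlds forcing the formula: {v}.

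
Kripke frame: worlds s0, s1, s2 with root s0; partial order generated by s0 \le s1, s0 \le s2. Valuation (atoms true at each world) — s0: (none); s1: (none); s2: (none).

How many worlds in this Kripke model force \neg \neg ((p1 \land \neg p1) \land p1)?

s0: does not force it — s0 \nVdash \neg \neg ((p1 \land \neg p1) \land p1) since s0 is accessible from s0 and s0 \Vdash \neg ((p1 \land \neg p1) \land p1).
s1: does not force it — s1 \nVdash \neg \neg ((p1 \land \neg p1) \land p1) since s1 is accessible from s1 and s1 \Vdash \neg ((p1 \land \neg p1) \land p1).
s2: does not force it.
Worlds forcing the formula: { }.

0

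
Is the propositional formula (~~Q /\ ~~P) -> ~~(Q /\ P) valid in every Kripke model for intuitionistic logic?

This is the distribution of double negation over conjunction, which is intuitionistically derivable.
Assume ~~Q, ~~P, and ~(Q /\ P). From Q we'd get ~P (since Q /\ P is refuted), contradicting ~~P; so ~Q, contradicting ~~Q.

Yes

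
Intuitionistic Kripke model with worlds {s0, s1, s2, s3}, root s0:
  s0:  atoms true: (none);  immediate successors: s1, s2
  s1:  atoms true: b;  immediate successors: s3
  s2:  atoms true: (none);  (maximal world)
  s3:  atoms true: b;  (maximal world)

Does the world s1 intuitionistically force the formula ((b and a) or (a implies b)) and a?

s1 does not force ((b and a) or (a implies b)) and a since s1 fails a.

No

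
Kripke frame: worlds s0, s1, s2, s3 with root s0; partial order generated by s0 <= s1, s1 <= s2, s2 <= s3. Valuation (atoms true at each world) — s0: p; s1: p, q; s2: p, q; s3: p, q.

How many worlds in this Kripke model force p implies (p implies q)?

s0: does not force it — s0 does not force p implies (p implies q): already at s0 itself, s0 forces p but s0 does not force p implies q.
s1: forces it.
s2: forces it.
s3: forces it.
Worlds forcing the formula: {s1, s2, s3}.

3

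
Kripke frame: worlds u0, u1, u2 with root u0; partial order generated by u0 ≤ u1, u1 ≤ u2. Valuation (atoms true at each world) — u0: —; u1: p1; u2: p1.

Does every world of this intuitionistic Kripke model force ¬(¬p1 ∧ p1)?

u0 ⊩ ¬(¬p1 ∧ p1): no world accessible from u0 forces ¬p1 ∧ p1.
Since the root u0 forces ¬(¬p1 ∧ p1) and forcing is persistent (monotone upward), every world forces it.

Yes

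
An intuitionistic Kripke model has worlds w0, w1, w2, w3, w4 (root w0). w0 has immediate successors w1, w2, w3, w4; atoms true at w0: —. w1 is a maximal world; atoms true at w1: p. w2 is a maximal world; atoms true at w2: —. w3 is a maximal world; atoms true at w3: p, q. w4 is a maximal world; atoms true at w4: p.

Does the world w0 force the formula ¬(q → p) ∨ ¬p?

No

w0 ⊮ ¬(q → p) ∨ ¬p: neither disjunct is forced at w0.
w0 ⊮ ¬(q → p) since w0 is accessible from w0 and w0 ⊩ q → p.
w0 ⊩ q → p: every world accessible from w0 that forces q (namely w3) also forces p.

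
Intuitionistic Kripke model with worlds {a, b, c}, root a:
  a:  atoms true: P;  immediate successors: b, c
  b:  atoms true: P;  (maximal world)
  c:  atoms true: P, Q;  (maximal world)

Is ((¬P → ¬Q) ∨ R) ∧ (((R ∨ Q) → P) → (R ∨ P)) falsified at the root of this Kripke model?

a ⊩ ((¬P → ¬Q) ∨ R) ∧ (((R ∨ Q) → P) → (R ∨ P)) since a forces both conjuncts.
So the root a forces ((¬P → ¬Q) ∨ R) ∧ (((R ∨ Q) → P) → (R ∨ P)); the model is not a countermodel.

No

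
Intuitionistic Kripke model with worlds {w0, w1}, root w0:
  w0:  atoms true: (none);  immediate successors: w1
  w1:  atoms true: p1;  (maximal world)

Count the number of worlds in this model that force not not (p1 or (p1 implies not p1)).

w0: forces it.
w1: forces it.
Worlds forcing the formula: {w0, w1}.

2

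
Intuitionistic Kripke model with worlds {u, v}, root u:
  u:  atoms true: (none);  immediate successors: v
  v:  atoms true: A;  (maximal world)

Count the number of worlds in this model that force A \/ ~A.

u: does not force it — u ||-/- A \/ ~A: neither disjunct is forced at u.
v: forces it.
Worlds forcing the formula: {v}.

1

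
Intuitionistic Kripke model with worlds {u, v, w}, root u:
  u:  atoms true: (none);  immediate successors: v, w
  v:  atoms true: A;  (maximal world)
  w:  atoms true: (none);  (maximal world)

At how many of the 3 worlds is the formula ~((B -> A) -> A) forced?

u: does not force it — u ||-/- ~((B -> A) -> A) since v is accessible from u and v ||- (B -> A) -> A.
v: does not force it — v ||-/- ~((B -> A) -> A) since v is accessible from v and v ||- (B -> A) -> A.
w: forces it.
Worlds forcing the formula: {w}.

1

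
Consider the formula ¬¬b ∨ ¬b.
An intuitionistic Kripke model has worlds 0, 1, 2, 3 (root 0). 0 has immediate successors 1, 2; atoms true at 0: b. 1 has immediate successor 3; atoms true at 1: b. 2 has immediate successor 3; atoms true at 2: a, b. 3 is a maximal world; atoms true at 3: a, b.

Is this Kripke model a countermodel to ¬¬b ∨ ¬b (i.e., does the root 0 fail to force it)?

No

0 ⊩ ¬¬b ∨ ¬b via the disjunct ¬¬b.
So the root 0 forces ¬¬b ∨ ¬b; the model is not a countermodel.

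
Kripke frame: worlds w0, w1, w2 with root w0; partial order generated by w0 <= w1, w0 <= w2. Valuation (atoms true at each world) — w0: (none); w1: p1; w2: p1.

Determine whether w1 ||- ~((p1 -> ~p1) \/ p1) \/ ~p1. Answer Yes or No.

No

w1 ||-/- ~((p1 -> ~p1) \/ p1) \/ ~p1: neither disjunct is forced at w1.
w1 ||-/- ~((p1 -> ~p1) \/ p1) since w1 is accessible from w1 and w1 ||- (p1 -> ~p1) \/ p1.
w1 ||- (p1 -> ~p1) \/ p1 via the disjunct p1.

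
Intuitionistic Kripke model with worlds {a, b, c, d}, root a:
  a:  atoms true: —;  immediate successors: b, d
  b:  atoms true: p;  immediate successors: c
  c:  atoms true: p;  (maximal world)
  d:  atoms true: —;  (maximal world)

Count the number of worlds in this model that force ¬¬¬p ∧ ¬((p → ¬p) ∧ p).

a: does not force it — a ⊮ ¬¬¬p ∧ ¬((p → ¬p) ∧ p) since a fails ¬¬¬p.
b: does not force it.
c: does not force it.
d: forces it.
Worlds forcing the formula: {d}.

1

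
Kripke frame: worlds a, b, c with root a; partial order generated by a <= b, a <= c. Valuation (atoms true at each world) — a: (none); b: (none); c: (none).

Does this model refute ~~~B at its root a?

a ||- ~~~B: no world accessible from a forces ~~B.
So the root a forces ~~~B; the model is not a countermodel.

No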